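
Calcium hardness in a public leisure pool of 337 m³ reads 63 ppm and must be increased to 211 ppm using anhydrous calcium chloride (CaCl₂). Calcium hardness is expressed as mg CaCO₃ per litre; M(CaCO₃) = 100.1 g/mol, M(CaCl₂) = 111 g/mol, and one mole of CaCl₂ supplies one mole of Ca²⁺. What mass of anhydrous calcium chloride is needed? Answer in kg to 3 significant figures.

Volume: 337 m³ = 337,000 L.
Hardness to add: (211 − 63) = 148 mg/L as CaCO₃ × 337,000 L = 49,880 g as CaCO₃.
Moles of Ca²⁺ (1 mol Ca²⁺ ≡ 1 mol CaCO₃): 49,880 / 100.1 g/mol = 498.3 mol.
Mass of CaCl₂: 498.3 × 111 = 55,310 g.

55.3 kg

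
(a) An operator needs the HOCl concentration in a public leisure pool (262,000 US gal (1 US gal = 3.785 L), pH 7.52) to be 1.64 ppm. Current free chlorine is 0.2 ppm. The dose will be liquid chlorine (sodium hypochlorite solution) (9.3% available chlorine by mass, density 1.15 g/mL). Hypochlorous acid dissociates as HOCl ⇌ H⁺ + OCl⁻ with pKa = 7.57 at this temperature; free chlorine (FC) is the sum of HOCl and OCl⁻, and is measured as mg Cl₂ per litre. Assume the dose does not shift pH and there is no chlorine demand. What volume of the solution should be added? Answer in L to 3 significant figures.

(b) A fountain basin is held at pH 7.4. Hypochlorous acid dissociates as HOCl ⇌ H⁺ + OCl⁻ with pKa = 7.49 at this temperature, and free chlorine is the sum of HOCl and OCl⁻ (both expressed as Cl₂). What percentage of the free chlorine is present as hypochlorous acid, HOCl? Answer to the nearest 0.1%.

(a) 26.9 L; (b) 55.2%

(a) Volume: 262,000 US gal × 3.785 L/gal = 991,670 L.
(a) [OCl⁻]/[HOCl] = 10^(pH − pKa) = 10^(7.52 − 7.57) = 0.8913; fraction as HOCl = 1/(1 + 0.8913) = 0.5288.
(a) Free chlorine required for 1.64 ppm HOCl: 1.64 / 0.5288 = 3.102 ppm.
(a) FC to add: 3.102 − 0.2 = 2.902 mg/L as Cl₂.
(a) Cl₂ equivalent: 2.902 mg/L × 991,670 L = 2877 g.
(a) Product at 9.3% available Cl: 2877 / 0.093 = 30,940 g.
(a) Volume: 30,940 g ÷ 1.15 g/mL = 26,900 mL.

(b) [OCl⁻]/[HOCl] = 10^(pH − pKa) = 10^(7.4 − 7.49) = 10^-0.09 = 0.8128.
(b) Fraction as HOCl = 1 / (1 + 0.8128) = 0.5516.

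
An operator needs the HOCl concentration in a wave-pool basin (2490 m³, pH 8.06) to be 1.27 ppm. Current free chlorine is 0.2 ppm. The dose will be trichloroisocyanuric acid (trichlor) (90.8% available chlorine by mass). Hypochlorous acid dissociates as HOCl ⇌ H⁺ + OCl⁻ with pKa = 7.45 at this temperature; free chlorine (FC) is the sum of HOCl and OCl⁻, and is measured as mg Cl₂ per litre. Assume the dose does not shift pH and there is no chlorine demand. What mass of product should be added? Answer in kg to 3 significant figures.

17.1 kg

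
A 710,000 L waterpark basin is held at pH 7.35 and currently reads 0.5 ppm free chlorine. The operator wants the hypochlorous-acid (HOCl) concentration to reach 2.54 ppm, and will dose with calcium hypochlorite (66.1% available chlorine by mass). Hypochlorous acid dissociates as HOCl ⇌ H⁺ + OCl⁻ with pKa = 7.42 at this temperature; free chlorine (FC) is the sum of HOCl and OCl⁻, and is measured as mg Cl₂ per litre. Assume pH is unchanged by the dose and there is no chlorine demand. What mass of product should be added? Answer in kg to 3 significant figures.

4.51 kg

[OCl⁻]/[HOCl] = 10^(pH − pKa) = 10^(7.35 − 7.42) = 0.8511; fraction as HOCl = 1/(1 + 0.8511) = 0.5402.
Free chlorine required for 2.54 ppm HOCl: 2.54 / 0.5402 = 4.702 ppm.
FC to add: 4.702 − 0.5 = 4.202 mg/L as Cl₂.
Cl₂ equivalent: 4.202 mg/L × 710,000 L = 2983 g.
Product at 66.1% available Cl: 2983 / 0.661 = 4513 g.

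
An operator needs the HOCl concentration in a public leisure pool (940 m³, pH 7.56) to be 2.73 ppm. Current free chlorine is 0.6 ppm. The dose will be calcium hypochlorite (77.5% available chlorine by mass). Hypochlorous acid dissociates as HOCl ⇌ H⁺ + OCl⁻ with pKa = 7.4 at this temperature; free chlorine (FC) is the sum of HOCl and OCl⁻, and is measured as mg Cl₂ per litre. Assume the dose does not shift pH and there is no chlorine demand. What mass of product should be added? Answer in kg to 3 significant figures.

Volume: 940 m³ = 940,000 L.
[OCl⁻]/[HOCl] = 10^(pH − pKa) = 10^(7.56 − 7.4) = 1.445; fraction as HOCl = 1/(1 + 1.445) = 0.4089.
Free chlorine required for 2.73 ppm HOCl: 2.73 / 0.4089 = 6.676 ppm.
FC to add: 6.676 − 0.6 = 6.076 mg/L as Cl₂.
Cl₂ equivalent: 6.076 mg/L × 940,000 L = 5711 g.
Product at 77.5% available Cl: 5711 / 0.775 = 7370 g.

7.37 kg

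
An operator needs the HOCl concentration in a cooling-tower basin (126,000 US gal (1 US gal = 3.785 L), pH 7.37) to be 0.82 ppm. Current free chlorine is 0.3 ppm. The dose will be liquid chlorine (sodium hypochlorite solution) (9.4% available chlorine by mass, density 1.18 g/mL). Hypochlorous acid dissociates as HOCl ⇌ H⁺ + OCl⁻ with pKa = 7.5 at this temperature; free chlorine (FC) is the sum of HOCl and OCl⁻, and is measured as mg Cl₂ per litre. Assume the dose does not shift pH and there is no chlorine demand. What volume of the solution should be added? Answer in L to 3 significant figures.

Volume: 126,000 US gal × 3.785 L/gal = 476,910 L.
[OCl⁻]/[HOCl] = 10^(pH − pKa) = 10^(7.37 − 7.5) = 0.7413; fraction as HOCl = 1/(1 + 0.7413) = 0.5743.
Free chlorine required for 0.82 ppm HOCl: 0.82 / 0.5743 = 1.428 ppm.
FC to add: 1.428 − 0.3 = 1.128 mg/L as Cl₂.
Cl₂ equivalent: 1.128 mg/L × 476,910 L = 537.9 g.
Product at 9.4% available Cl: 537.9 / 0.094 = 5722 g.
Volume: 5722 g ÷ 1.18 g/mL = 4849 mL.

4.85 L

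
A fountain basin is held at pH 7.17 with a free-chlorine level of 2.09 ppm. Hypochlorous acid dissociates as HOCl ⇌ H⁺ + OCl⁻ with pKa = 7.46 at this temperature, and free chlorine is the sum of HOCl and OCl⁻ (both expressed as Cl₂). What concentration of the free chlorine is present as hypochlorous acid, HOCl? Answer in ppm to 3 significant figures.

[OCl⁻]/[HOCl] = 10^(pH − pKa) = 10^(7.17 − 7.46) = 10^-0.29 = 0.5129.
Fraction as HOCl = 1 / (1 + 0.5129) = 0.661.
HOCl = 0.661 × 2.09 ppm = 1.381 ppm.

1.38 ppm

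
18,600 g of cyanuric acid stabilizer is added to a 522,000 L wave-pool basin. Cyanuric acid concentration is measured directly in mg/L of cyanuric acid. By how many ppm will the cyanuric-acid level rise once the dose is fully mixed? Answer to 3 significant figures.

35.6 ppm

Rise: 18,600 g / 522,000 L × 1000 = 35.63 mg/L.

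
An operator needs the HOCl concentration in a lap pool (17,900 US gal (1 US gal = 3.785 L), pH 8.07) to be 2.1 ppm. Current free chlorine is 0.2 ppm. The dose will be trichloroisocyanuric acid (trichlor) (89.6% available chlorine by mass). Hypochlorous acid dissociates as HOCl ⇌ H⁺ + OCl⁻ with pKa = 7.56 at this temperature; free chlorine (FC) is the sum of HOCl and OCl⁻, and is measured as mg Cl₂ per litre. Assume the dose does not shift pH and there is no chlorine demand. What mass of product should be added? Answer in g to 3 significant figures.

658 g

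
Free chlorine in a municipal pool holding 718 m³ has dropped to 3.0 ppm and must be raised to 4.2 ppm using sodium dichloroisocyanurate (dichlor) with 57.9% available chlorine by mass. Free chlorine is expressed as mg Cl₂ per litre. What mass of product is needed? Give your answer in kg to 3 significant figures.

Volume: 718 m³ = 718,000 L.
Chlorine deficit: 4.2 − 3.0 = 1.2 ppm = 1.2 mg/L as Cl₂.
Cl₂ equivalent needed: 1.2 mg/L × 718,000 L = 861,600 mg = 861.6 g.
Product at 57.9% available chlorine: 861.6 / 0.579 = 1488 g.

1.49 kg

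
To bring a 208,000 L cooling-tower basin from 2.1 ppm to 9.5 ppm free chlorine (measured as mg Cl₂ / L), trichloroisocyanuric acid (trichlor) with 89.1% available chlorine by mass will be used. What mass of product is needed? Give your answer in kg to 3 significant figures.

1.73 kg

Chlorine deficit: 9.5 − 2.1 = 7.4 ppm = 7.4 mg/L as Cl₂.
Cl₂ equivalent needed: 7.4 mg/L × 208,000 L = 1,539,000 mg = 1539 g.
Product at 89.1% available chlorine: 1539 / 0.891 = 1727 g.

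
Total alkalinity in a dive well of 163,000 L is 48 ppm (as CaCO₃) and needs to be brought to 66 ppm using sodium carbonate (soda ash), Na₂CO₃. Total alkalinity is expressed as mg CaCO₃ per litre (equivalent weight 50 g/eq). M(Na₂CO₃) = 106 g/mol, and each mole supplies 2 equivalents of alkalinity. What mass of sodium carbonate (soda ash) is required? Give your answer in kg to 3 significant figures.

3.11 kg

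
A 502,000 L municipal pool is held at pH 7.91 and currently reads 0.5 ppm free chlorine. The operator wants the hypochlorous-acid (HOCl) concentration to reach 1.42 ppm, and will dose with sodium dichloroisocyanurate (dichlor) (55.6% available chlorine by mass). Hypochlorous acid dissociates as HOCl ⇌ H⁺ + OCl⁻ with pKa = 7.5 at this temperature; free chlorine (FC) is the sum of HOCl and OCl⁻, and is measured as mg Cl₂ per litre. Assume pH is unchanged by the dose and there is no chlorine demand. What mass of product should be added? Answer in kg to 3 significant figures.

4.13 kg

[OCl⁻]/[HOCl] = 10^(pH − pKa) = 10^(7.91 − 7.5) = 2.57; fraction as HOCl = 1/(1 + 2.57) = 0.2801.
Free chlorine required for 1.42 ppm HOCl: 1.42 / 0.2801 = 5.07 ppm.
FC to add: 5.07 − 0.5 = 4.57 mg/L as Cl₂.
Cl₂ equivalent: 4.57 mg/L × 502,000 L = 2294 g.
Product at 55.6% available Cl: 2294 / 0.556 = 4126 g.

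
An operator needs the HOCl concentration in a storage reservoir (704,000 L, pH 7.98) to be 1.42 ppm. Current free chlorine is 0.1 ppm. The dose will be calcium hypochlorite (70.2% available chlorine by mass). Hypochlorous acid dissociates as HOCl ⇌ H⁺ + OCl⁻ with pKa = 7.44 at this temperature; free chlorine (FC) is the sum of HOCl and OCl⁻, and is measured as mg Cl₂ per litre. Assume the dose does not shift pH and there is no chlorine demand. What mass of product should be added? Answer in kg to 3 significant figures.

[OCl⁻]/[HOCl] = 10^(pH − pKa) = 10^(7.98 − 7.44) = 3.467; fraction as HOCl = 1/(1 + 3.467) = 0.2238.
Free chlorine required for 1.42 ppm HOCl: 1.42 / 0.2238 = 6.344 ppm.
FC to add: 6.344 − 0.1 = 6.244 mg/L as Cl₂.
Cl₂ equivalent: 6.244 mg/L × 704,000 L = 4396 g.
Product at 70.2% available Cl: 4396 / 0.702 = 6261 g.

6.26 kg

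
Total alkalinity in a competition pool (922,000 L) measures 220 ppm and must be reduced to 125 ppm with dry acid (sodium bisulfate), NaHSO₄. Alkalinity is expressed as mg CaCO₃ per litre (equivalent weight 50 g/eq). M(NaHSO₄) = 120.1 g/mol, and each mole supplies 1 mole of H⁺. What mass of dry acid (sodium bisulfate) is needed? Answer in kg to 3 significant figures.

210 kg

Alkalinity to neutralize: (220 − 125) = 95 mg/L as CaCO₃ × 922,000 L = 87,590 g as CaCO₃.
Equivalents of H⁺ required: 87,590 ÷ 50 g/eq = 1752 eq = 1752 mol NaHSO₄.
Mass of NaHSO₄: 1752 × 120.1 = 210,400 g.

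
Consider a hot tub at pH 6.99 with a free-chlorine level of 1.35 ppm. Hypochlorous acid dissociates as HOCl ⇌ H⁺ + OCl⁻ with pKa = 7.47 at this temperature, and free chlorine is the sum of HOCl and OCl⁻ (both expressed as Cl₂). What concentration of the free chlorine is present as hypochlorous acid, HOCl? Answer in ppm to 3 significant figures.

[OCl⁻]/[HOCl] = 10^(pH − pKa) = 10^(6.99 − 7.47) = 10^-0.48 = 0.3311.
Fraction as HOCl = 1 / (1 + 0.3311) = 0.7512.
HOCl = 0.7512 × 1.35 ppm = 1.014 ppm.

1.01 ppm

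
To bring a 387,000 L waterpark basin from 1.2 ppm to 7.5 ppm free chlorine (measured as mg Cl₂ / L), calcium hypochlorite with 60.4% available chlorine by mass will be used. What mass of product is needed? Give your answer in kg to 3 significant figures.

Chlorine deficit: 7.5 − 1.2 = 6.3 ppm = 6.3 mg/L as Cl₂.
Cl₂ equivalent needed: 6.3 mg/L × 387,000 L = 2,438,000 mg = 2438 g.
Product at 60.4% available chlorine: 2438 / 0.604 = 4037 g.

4.04 kg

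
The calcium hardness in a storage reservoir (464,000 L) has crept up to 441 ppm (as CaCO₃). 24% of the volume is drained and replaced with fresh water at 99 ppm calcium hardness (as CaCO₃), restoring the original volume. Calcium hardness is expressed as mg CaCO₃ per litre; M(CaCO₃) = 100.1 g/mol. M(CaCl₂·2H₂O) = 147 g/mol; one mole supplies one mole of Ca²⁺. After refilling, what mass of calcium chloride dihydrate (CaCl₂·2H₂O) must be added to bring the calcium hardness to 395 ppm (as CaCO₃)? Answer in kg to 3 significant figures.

After draining 24% and refilling: 441 × 0.76 + 99 × 0.24 = 358.92 ppm.
Deficit to target: 395 − 358.92 = 36.08 mg/L.
As CaCO₃: 36.08 mg/L × 464,000 L = 16,740 g; ÷ 100.1 = 167.2 mol Ca²⁺.
Mass: 167.2 × 147 = 24,580 g.

24.6 kg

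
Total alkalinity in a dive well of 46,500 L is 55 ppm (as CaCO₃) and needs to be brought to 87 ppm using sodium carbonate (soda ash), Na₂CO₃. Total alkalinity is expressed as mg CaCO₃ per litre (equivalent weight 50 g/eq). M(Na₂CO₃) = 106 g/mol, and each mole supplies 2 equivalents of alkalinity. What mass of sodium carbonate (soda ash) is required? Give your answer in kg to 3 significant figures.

Alkalinity to add: (87 − 55) = 32 mg/L as CaCO₃ × 46,500 L = 1488 g as CaCO₃.
Equivalents: 1488 g ÷ 50 g/eq = 29.76 eq.
Each mole of Na₂CO₃ supplies 2 eq, so 29.76 / 2 = 14.88 mol.
Mass: 14.88 mol × 106 g/mol = 1577 g.

1.58 kg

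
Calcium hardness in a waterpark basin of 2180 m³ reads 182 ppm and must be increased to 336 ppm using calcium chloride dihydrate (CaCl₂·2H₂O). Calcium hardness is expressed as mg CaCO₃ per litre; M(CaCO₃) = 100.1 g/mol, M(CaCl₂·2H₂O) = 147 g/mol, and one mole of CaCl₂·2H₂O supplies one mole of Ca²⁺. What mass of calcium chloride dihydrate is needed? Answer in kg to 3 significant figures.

493 kg

Volume: 2180 m³ = 2,180,000 L.
Hardness to add: (336 − 182) = 154 mg/L as CaCO₃ × 2,180,000 L = 335,700 g as CaCO₃.
Moles of Ca²⁺ (1 mol Ca²⁺ ≡ 1 mol CaCO₃): 335,700 / 100.1 g/mol = 3354 mol.
Mass of CaCl₂·2H₂O: 3354 × 147 = 493,000 g.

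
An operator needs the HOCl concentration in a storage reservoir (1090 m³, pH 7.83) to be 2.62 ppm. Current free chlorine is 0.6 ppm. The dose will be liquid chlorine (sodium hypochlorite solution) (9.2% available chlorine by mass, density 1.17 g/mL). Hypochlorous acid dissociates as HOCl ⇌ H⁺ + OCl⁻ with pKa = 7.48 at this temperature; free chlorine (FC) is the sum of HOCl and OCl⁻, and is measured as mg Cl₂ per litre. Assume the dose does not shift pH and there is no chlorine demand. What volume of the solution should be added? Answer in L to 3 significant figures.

Volume: 1090 m³ = 1,090,000 L.
[OCl⁻]/[HOCl] = 10^(pH − pKa) = 10^(7.83 − 7.48) = 2.239; fraction as HOCl = 1/(1 + 2.239) = 0.3088.
Free chlorine required for 2.62 ppm HOCl: 2.62 / 0.3088 = 8.485 ppm.
FC to add: 8.485 − 0.6 = 7.885 mg/L as Cl₂.
Cl₂ equivalent: 7.885 mg/L × 1,090,000 L = 8595 g.
Product at 9.2% available Cl: 8595 / 0.092 = 93,430 g.
Volume: 93,430 g ÷ 1.17 g/mL = 79,850 mL.

79.9 L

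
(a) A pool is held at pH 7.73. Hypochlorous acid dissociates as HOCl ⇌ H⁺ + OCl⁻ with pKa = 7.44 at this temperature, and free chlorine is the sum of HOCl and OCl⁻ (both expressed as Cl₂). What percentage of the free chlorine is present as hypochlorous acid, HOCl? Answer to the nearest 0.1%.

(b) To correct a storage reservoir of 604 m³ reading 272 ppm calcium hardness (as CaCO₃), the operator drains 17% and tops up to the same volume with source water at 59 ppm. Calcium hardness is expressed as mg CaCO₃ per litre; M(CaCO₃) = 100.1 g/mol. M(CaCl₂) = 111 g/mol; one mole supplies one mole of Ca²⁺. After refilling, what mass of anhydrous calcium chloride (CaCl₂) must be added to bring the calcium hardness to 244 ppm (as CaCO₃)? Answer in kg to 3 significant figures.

(a) [OCl⁻]/[HOCl] = 10^(pH − pKa) = 10^(7.73 − 7.44) = 10^0.29 = 1.95.
(a) Fraction as HOCl = 1 / (1 + 1.95) = 0.339.

(b) Volume: 604 m³ = 604,000 L.
(b) After draining 17% and refilling: 272 × 0.83 + 59 × 0.17 = 235.79 ppm.
(b) Deficit to target: 244 − 235.79 = 8.21 mg/L.
(b) As CaCO₃: 8.21 mg/L × 604,000 L = 4959 g; ÷ 100.1 = 49.54 mol Ca²⁺.
(b) Mass: 49.54 × 111 = 5499 g.

(a) 33.9%; (b) 5.50 kg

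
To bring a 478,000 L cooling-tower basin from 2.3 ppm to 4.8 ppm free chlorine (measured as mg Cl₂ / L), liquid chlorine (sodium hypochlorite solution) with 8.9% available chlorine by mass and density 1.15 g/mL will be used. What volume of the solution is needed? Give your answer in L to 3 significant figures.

11.7 L

Chlorine deficit: 4.8 − 2.3 = 2.5 ppm = 2.5 mg/L as Cl₂.
Cl₂ equivalent needed: 2.5 mg/L × 478,000 L = 1,195,000 mg = 1195 g.
Product at 8.9% available chlorine: 1195 / 0.089 = 13,430 g.
Volume at density 1.15 g/mL: 13,430 g ÷ 1.15 g/mL = 11,680 mL.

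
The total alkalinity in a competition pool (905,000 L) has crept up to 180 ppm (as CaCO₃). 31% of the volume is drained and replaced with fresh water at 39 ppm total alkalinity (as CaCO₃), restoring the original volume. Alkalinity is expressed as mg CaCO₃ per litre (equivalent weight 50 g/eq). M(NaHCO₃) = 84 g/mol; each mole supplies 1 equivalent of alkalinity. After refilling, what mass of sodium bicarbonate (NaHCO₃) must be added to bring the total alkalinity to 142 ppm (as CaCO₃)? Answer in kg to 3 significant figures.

8.68 kg

After draining 31% and refilling: 180 × 0.69 + 39 × 0.31 = 136.29 ppm.
Deficit to target: 142 − 136.29 = 5.71 mg/L.
As CaCO₃: 5.71 mg/L × 905,000 L = 5168 g; ÷ 50 g/eq ÷ 1 = 103.4 mol NaHCO₃.
Mass: 103.4 × 84 = 8681 g.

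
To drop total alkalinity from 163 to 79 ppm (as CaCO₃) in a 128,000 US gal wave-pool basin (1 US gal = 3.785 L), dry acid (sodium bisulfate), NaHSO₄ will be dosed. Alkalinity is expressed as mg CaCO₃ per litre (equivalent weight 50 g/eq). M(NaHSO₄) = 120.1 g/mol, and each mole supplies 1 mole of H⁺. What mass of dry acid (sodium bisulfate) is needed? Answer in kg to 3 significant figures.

97.8 kg

Volume: 128,000 US gal × 3.785 L/gal = 484,480 L.
Alkalinity to neutralize: (163 − 79) = 84 mg/L as CaCO₃ × 484,480 L = 40,700 g as CaCO₃.
Equivalents of H⁺ required: 40,700 ÷ 50 g/eq = 813.9 eq = 813.9 mol NaHSO₄.
Mass of NaHSO₄: 813.9 × 120.1 = 97,750 g.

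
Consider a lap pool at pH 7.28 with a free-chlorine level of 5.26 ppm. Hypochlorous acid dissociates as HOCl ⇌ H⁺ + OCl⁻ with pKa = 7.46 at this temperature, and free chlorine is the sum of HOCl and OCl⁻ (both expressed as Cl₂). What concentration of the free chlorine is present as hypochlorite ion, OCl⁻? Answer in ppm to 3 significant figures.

[OCl⁻]/[HOCl] = 10^(pH − pKa) = 10^(7.28 − 7.46) = 10^-0.18 = 0.6607.
Fraction as HOCl = 1 / (1 + 0.6607) = 0.6022.
OCl⁻ = (1 − 0.6022) × 5.26 ppm = 2.093 ppm.

2.09 ppm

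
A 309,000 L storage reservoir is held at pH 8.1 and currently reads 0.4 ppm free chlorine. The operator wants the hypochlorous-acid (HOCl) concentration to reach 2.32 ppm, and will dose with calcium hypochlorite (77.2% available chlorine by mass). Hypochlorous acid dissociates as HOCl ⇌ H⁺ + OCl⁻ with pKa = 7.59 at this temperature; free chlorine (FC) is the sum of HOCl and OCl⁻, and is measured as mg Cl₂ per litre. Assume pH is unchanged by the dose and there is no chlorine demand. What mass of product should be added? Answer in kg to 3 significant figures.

3.77 kg

[OCl⁻]/[HOCl] = 10^(pH − pKa) = 10^(8.1 − 7.59) = 3.236; fraction as HOCl = 1/(1 + 3.236) = 0.2361.
Free chlorine required for 2.32 ppm HOCl: 2.32 / 0.2361 = 9.827 ppm.
FC to add: 9.827 − 0.4 = 9.427 mg/L as Cl₂.
Cl₂ equivalent: 9.427 mg/L × 309,000 L = 2913 g.
Product at 77.2% available Cl: 2913 / 0.772 = 3773 g.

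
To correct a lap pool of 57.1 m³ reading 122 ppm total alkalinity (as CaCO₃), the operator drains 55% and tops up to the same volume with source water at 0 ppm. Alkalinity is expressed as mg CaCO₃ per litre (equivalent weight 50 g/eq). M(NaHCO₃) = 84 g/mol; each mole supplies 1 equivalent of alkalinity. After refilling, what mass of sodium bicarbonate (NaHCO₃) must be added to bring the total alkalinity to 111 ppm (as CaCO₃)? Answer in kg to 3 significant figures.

5.38 kg

Volume: 57.1 m³ = 57,100 L.
After draining 55% and refilling: 122 × 0.45 + 0 × 0.55 = 54.9 ppm.
Deficit to target: 111 − 54.9 = 56.1 mg/L.
As CaCO₃: 56.1 mg/L × 57,100 L = 3203 g; ÷ 50 g/eq ÷ 1 = 64.07 mol NaHCO₃.
Mass: 64.07 × 84 = 5382 g.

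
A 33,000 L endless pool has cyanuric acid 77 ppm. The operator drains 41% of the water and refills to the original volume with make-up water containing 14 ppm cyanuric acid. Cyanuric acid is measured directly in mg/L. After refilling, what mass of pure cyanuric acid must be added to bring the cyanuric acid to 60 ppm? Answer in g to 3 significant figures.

After draining 41% and refilling: 77 × 0.59 + 14 × 0.41 = 51.17 ppm.
Deficit to target: 60 − 51.17 = 8.83 mg/L.
Mass: 8.83 mg/L × 33,000 L = 291.4 g cyanuric acid.

291 g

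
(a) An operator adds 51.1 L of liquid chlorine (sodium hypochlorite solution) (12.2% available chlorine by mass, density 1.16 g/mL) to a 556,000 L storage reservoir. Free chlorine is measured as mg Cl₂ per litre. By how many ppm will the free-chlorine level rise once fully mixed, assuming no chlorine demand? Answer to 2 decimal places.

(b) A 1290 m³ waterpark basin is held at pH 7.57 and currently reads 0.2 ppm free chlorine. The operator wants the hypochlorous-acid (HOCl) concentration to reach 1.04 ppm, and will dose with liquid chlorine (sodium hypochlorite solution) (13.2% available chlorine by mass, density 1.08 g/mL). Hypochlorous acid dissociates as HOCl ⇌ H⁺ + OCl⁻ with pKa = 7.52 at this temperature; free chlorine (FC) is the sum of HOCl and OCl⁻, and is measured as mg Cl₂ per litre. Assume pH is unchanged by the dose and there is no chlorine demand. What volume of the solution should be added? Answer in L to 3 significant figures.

(a) Mass of solution: 51.1 L × 1000 mL/L × 1.16 g/mL = 59,280 g.
(a) Available chlorine delivered: 59,280 g × 0.122 = 7232 g as Cl₂.
(a) Concentration rise: 7232 g / 556,000 L = 13.01 mg/L = 13.01 ppm.

(b) Volume: 1290 m³ = 1,290,000 L.
(b) [OCl⁻]/[HOCl] = 10^(pH − pKa) = 10^(7.57 − 7.52) = 1.122; fraction as HOCl = 1/(1 + 1.122) = 0.4712.
(b) Free chlorine required for 1.04 ppm HOCl: 1.04 / 0.4712 = 2.207 ppm.
(b) FC to add: 2.207 − 0.2 = 2.007 mg/L as Cl₂.
(b) Cl₂ equivalent: 2.007 mg/L × 1,290,000 L = 2589 g.
(b) Product at 13.2% available Cl: 2589 / 0.132 = 19,610 g.
(b) Volume: 19,610 g ÷ 1.08 g/mL = 18,160 mL.

(a) 13.01 ppm; (b) 18.2 L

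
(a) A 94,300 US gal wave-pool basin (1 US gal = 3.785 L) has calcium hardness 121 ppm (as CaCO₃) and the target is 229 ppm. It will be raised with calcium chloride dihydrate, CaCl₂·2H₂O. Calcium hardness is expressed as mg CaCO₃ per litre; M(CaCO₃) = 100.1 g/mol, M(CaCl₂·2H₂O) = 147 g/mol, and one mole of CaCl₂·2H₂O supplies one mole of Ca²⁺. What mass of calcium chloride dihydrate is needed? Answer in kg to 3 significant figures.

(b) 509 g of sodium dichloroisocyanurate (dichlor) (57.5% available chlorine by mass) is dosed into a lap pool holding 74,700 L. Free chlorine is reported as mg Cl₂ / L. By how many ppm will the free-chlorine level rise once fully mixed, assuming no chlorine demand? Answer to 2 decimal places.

(a) 56.6 kg; (b) 3.92 ppm

(a) Volume: 94,300 US gal × 3.785 L/gal = 356,926 L.
(a) Hardness to add: (229 − 121) = 108 mg/L as CaCO₃ × 356,926 L = 38,550 g as CaCO₃.
(a) Moles of Ca²⁺ (1 mol Ca²⁺ ≡ 1 mol CaCO₃): 38,550 / 100.1 g/mol = 385.1 mol.
(a) Mass of CaCl₂·2H₂O: 385.1 × 147 = 56,610 g.

(b) Available chlorine delivered: 509 g × 0.575 = 292.7 g as Cl₂.
(b) Concentration rise: 292.7 g / 74,700 L = 3.918 mg/L = 3.92 ppm.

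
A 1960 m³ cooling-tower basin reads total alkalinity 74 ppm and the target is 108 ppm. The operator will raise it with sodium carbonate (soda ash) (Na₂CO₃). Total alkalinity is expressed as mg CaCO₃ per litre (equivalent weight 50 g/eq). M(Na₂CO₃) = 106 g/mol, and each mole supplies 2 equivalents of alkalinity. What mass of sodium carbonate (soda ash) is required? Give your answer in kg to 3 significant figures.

70.6 kg

Volume: 1960 m³ = 1,960,000 L.
Alkalinity to add: (108 − 74) = 34 mg/L as CaCO₃ × 1,960,000 L = 66,640 g as CaCO₃.
Equivalents: 66,640 g ÷ 50 g/eq = 1333 eq.
Each mole of Na₂CO₃ supplies 2 eq, so 1333 / 2 = 666.4 mol.
Mass: 666.4 mol × 106 g/mol = 70,640 g.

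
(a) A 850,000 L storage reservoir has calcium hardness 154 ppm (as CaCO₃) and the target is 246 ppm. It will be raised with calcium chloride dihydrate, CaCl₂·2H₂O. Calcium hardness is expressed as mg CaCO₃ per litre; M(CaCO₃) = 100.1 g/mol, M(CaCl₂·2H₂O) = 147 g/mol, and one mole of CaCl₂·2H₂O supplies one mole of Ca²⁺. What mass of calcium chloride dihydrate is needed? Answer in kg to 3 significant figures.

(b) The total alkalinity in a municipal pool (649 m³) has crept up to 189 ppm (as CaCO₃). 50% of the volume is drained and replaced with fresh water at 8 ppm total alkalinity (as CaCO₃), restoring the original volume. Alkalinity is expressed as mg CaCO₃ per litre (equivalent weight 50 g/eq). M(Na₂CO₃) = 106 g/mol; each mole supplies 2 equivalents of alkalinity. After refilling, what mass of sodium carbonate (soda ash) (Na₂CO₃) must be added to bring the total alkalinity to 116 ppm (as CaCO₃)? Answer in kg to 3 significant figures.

(a) Hardness to add: (246 − 154) = 92 mg/L as CaCO₃ × 850,000 L = 78,200 g as CaCO₃.
(a) Moles of Ca²⁺ (1 mol Ca²⁺ ≡ 1 mol CaCO₃): 78,200 / 100.1 g/mol = 781.2 mol.
(a) Mass of CaCl₂·2H₂O: 781.2 × 147 = 114,800 g.

(b) Volume: 649 m³ = 649,000 L.
(b) After draining 50% and refilling: 189 × 0.50 + 8 × 0.50 = 98.5 ppm.
(b) Deficit to target: 116 − 98.5 = 17.5 mg/L.
(b) As CaCO₃: 17.5 mg/L × 649,000 L = 11,360 g; ÷ 50 g/eq ÷ 2 = 113.6 mol Na₂CO₃.
(b) Mass: 113.6 × 106 = 12,040 g.

(a) 115 kg; (b) 12.0 kg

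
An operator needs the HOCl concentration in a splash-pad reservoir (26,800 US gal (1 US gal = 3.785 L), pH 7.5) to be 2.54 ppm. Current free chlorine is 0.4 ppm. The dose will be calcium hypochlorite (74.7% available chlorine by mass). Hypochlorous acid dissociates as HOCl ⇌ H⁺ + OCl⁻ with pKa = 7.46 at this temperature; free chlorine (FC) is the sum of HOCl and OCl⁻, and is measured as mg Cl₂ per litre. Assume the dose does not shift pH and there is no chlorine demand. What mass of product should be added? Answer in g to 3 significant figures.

669 g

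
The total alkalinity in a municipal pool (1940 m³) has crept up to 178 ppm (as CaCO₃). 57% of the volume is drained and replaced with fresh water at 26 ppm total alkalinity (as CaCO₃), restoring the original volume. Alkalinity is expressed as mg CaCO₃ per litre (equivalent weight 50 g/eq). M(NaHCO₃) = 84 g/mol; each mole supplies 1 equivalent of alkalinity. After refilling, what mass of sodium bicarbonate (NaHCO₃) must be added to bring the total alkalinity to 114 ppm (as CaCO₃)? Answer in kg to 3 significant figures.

73.8 kg

Volume: 1940 m³ = 1,940,000 L.
After draining 57% and refilling: 178 × 0.43 + 26 × 0.57 = 91.36 ppm.
Deficit to target: 114 − 91.36 = 22.64 mg/L.
As CaCO₃: 22.64 mg/L × 1,940,000 L = 43,920 g; ÷ 50 g/eq ÷ 1 = 878.4 mol NaHCO₃.
Mass: 878.4 × 84 = 73,790 g.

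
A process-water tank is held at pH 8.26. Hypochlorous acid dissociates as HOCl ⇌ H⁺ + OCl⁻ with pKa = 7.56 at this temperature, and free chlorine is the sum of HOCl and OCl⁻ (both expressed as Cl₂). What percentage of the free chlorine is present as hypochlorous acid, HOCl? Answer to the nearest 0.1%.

16.6%

[OCl⁻]/[HOCl] = 10^(pH − pKa) = 10^(8.26 − 7.56) = 10^0.70 = 5.012.
Fraction as HOCl = 1 / (1 + 5.012) = 0.1663.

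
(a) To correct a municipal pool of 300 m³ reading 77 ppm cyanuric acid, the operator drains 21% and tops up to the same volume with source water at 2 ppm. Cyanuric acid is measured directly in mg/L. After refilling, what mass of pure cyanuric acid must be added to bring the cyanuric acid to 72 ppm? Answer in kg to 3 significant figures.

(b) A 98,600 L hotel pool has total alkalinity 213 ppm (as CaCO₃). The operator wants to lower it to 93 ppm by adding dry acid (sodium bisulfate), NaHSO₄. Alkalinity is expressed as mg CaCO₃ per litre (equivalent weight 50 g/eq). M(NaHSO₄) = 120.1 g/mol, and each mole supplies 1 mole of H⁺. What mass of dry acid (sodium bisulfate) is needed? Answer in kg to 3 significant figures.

(a) 3.22 kg; (b) 28.4 kg

(a) Volume: 300 m³ = 300,000 L.
(a) After draining 21% and refilling: 77 × 0.79 + 2 × 0.21 = 61.25 ppm.
(a) Deficit to target: 72 − 61.25 = 10.75 mg/L.
(a) Mass: 10.75 mg/L × 300,000 L = 3225 g cyanuric acid.

(b) Alkalinity to neutralize: (213 − 93) = 120 mg/L as CaCO₃ × 98,600 L = 11,830 g as CaCO₃.
(b) Equivalents of H⁺ required: 11,830 ÷ 50 g/eq = 236.6 eq = 236.6 mol NaHSO₄.
(b) Mass of NaHSO₄: 236.6 × 120.1 = 28,420 g.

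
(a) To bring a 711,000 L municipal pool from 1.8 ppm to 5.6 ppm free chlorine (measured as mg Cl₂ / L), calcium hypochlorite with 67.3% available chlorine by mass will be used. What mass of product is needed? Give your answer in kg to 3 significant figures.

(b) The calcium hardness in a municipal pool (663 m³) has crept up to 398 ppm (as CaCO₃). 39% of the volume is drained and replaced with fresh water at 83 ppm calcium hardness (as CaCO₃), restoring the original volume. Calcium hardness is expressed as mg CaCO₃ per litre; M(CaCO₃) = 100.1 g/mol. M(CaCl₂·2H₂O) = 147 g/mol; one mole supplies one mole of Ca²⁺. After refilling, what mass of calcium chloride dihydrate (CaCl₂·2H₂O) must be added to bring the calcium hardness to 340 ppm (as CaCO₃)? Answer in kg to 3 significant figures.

(a) Chlorine deficit: 5.6 − 1.8 = 3.8 ppm = 3.8 mg/L as Cl₂.
(a) Cl₂ equivalent needed: 3.8 mg/L × 711,000 L = 2,702,000 mg = 2702 g.
(a) Product at 67.3% available chlorine: 2702 / 0.673 = 4015 g.

(b) Volume: 663 m³ = 663,000 L.
(b) After draining 39% and refilling: 398 × 0.61 + 83 × 0.39 = 275.15 ppm.
(b) Deficit to target: 340 − 275.15 = 64.85 mg/L.
(b) As CaCO₃: 64.85 mg/L × 663,000 L = 43,000 g; ÷ 100.1 = 429.5 mol Ca²⁺.
(b) Mass: 429.5 × 147 = 63,140 g.

(a) 4.01 kg; (b) 63.1 kg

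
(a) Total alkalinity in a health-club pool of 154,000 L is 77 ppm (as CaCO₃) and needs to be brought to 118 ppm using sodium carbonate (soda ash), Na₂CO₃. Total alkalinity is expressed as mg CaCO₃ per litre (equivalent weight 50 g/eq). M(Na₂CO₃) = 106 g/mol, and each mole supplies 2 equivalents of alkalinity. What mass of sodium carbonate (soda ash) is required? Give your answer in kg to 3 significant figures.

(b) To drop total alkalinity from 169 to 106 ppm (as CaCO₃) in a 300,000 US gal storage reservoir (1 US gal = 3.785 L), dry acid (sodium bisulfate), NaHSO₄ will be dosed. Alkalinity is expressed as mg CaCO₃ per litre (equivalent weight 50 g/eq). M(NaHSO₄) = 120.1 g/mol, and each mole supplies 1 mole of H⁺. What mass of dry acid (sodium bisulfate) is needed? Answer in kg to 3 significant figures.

(a) Alkalinity to add: (118 − 77) = 41 mg/L as CaCO₃ × 154,000 L = 6314 g as CaCO₃.
(a) Equivalents: 6314 g ÷ 50 g/eq = 126.3 eq.
(a) Each mole of Na₂CO₃ supplies 2 eq, so 126.3 / 2 = 63.14 mol.
(a) Mass: 63.14 mol × 106 g/mol = 6693 g.

(b) Volume: 300,000 US gal × 3.785 L/gal = 1,135,500 L.
(b) Alkalinity to neutralize: (169 − 106) = 63 mg/L as CaCO₃ × 1,135,500 L = 71,540 g as CaCO₃.
(b) Equivalents of H⁺ required: 71,540 ÷ 50 g/eq = 1431 eq = 1431 mol NaHSO₄.
(b) Mass of NaHSO₄: 1431 × 120.1 = 171,800 g.

(a) 6.69 kg; (b) 172 kg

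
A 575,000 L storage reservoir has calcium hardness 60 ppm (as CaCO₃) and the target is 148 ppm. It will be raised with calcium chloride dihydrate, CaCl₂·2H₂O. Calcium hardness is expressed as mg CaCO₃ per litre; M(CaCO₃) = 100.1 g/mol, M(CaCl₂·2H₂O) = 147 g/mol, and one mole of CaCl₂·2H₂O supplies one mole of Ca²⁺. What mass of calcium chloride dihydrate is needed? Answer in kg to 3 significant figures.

Hardness to add: (148 − 60) = 88 mg/L as CaCO₃ × 575,000 L = 50,600 g as CaCO₃.
Moles of Ca²⁺ (1 mol Ca²⁺ ≡ 1 mol CaCO₃): 50,600 / 100.1 g/mol = 505.5 mol.
Mass of CaCl₂·2H₂O: 505.5 × 147 = 74,310 g.

74.3 kg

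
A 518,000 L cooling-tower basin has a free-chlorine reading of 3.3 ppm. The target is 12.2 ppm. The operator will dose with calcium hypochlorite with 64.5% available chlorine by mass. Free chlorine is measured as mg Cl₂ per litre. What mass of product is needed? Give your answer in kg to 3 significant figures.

7.15 kg

Chlorine deficit: 12.2 − 3.3 = 8.9 ppm = 8.9 mg/L as Cl₂.
Cl₂ equivalent needed: 8.9 mg/L × 518,000 L = 4,610,000 mg = 4610 g.
Product at 64.5% available chlorine: 4610 / 0.645 = 7148 g.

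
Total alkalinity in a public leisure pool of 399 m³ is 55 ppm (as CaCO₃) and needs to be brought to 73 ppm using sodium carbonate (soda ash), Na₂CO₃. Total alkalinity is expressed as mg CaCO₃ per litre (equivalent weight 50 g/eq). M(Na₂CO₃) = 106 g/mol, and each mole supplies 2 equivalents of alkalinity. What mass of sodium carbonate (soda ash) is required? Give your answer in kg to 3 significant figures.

Volume: 399 m³ = 399,000 L.
Alkalinity to add: (73 − 55) = 18 mg/L as CaCO₃ × 399,000 L = 7182 g as CaCO₃.
Equivalents: 7182 g ÷ 50 g/eq = 143.6 eq.
Each mole of Na₂CO₃ supplies 2 eq, so 143.6 / 2 = 71.82 mol.
Mass: 71.82 mol × 106 g/mol = 7613 g.

7.61 kg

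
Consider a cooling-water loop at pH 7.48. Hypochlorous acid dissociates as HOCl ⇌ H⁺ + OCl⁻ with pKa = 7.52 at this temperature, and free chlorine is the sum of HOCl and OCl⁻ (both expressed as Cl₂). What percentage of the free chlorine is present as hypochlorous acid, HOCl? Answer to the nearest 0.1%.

52.3%

[OCl⁻]/[HOCl] = 10^(pH − pKa) = 10^(7.48 − 7.52) = 10^-0.04 = 0.912.
Fraction as HOCl = 1 / (1 + 0.912) = 0.523.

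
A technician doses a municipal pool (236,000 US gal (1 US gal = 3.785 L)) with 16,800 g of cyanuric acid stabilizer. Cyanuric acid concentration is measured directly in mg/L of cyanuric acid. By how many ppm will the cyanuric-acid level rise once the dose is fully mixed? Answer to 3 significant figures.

18.8 ppm

Volume: 236,000 US gal × 3.785 L/gal = 893,260 L.
Rise: 16,800 g / 893,260 L × 1000 = 18.81 mg/L.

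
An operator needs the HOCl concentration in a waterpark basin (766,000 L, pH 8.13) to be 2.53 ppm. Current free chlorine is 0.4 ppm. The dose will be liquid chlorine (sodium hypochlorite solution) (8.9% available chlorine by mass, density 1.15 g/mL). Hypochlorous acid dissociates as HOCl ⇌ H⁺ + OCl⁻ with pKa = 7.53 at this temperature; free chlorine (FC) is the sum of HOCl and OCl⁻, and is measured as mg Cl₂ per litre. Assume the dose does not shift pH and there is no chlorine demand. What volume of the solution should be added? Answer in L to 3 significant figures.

[OCl⁻]/[HOCl] = 10^(pH − pKa) = 10^(8.13 − 7.53) = 3.981; fraction as HOCl = 1/(1 + 3.981) = 0.2008.
Free chlorine required for 2.53 ppm HOCl: 2.53 / 0.2008 = 12.6 ppm.
FC to add: 12.6 − 0.4 = 12.2 mg/L as Cl₂.
Cl₂ equivalent: 12.2 mg/L × 766,000 L = 9347 g.
Product at 8.9% available Cl: 9347 / 0.089 = 105,000 g.
Volume: 105,000 g ÷ 1.15 g/mL = 91,320 mL.

91.3 L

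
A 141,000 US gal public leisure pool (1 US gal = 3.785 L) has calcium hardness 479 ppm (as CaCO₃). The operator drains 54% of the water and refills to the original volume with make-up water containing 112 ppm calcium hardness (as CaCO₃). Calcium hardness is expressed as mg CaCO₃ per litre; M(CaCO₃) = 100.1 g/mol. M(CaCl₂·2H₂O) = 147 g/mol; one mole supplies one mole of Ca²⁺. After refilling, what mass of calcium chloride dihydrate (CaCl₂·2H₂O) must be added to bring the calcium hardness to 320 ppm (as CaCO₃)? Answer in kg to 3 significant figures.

Volume: 141,000 US gal × 3.785 L/gal = 533,685 L.
After draining 54% and refilling: 479 × 0.46 + 112 × 0.54 = 280.82 ppm.
Deficit to target: 320 − 280.82 = 39.18 mg/L.
As CaCO₃: 39.18 mg/L × 533,685 L = 20,910 g; ÷ 100.1 = 208.9 mol Ca²⁺.
Mass: 208.9 × 147 = 30,710 g.

30.7 kg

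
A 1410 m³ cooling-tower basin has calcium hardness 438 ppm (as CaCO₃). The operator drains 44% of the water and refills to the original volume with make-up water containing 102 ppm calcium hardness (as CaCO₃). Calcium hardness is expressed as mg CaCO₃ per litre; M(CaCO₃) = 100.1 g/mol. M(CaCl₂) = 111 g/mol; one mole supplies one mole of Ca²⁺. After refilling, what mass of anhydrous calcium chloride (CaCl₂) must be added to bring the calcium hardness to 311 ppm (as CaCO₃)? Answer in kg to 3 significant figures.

32.6 kg

Volume: 1410 m³ = 1,410,000 L.
After draining 44% and refilling: 438 × 0.56 + 102 × 0.44 = 290.16 ppm.
Deficit to target: 311 − 290.16 = 20.84 mg/L.
As CaCO₃: 20.84 mg/L × 1,410,000 L = 29,380 g; ÷ 100.1 = 293.6 mol Ca²⁺.
Mass: 293.6 × 111 = 32,580 g.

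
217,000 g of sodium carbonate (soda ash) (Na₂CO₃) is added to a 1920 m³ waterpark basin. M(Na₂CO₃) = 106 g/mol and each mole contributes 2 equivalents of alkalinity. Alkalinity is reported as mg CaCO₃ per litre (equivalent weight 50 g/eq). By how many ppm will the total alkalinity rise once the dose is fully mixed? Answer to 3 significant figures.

107 ppm

Volume: 1920 m³ = 1,920,000 L.
Moles of Na₂CO₃: 217,000 g ÷ 106 g/mol = 2047 mol → 4094 eq of alkalinity.
As CaCO₃: 4094 eq × 50 g/eq = 204,700 g.
Rise: 204,700 g / 1,920,000 L × 1000 = 106.6 mg/L.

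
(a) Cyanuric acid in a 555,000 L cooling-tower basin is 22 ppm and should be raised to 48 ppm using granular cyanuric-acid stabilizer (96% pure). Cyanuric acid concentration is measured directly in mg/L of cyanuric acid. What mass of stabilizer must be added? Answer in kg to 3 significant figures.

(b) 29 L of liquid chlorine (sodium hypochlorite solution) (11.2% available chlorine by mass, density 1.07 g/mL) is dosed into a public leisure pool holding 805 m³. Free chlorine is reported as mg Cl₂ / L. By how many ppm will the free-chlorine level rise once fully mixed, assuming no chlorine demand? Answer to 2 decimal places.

(a) CYA to add: (48 − 22) = 26 mg/L × 555,000 L = 14,430 g cyanuric acid.
(a) At 96% purity: 14,430 / 0.96 = 15,030 g product.

(b) Volume: 805 m³ = 805,000 L.
(b) Mass of solution: 29 L × 1000 mL/L × 1.07 g/mL = 31,030 g.
(b) Available chlorine delivered: 31,030 g × 0.112 = 3475 g as Cl₂.
(b) Concentration rise: 3475 g / 805,000 L = 4.317 mg/L = 4.32 ppm.

(a) 15.0 kg; (b) 4.32 ppm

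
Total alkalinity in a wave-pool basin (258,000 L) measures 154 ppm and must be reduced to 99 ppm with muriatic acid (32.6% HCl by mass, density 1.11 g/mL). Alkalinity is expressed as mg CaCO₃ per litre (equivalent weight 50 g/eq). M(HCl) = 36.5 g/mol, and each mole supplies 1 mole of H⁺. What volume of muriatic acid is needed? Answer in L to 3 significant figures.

Alkalinity to neutralize: (154 − 99) = 55 mg/L as CaCO₃ × 258,000 L = 14,190 g as CaCO₃.
Equivalents of H⁺ required: 14,190 ÷ 50 g/eq = 283.8 eq = 283.8 mol HCl.
Mass of HCl: 283.8 × 36.5 = 10,360 g.
Mass of 32.6% solution: 10,360 / 0.326 = 31,780 g.
Volume: 31,780 g ÷ 1.11 g/mL = 28,630 mL.

28.6 L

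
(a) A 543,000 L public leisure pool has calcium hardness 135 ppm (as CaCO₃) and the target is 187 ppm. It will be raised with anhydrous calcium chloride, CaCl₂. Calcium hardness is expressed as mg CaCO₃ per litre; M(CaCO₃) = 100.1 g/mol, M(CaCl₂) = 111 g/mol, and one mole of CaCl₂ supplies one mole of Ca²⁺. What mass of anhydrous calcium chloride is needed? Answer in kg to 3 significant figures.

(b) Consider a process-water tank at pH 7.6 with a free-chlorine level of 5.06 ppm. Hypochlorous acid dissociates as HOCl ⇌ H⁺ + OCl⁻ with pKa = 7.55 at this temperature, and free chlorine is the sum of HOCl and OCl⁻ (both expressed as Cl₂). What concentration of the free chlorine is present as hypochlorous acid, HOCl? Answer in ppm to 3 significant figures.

(a) 31.3 kg; (b) 2.38 ppm

(a) Hardness to add: (187 − 135) = 52 mg/L as CaCO₃ × 543,000 L = 28,240 g as CaCO₃.
(a) Moles of Ca²⁺ (1 mol Ca²⁺ ≡ 1 mol CaCO₃): 28,240 / 100.1 g/mol = 282.1 mol.
(a) Mass of CaCl₂: 282.1 × 111 = 31,310 g.

(b) [OCl⁻]/[HOCl] = 10^(pH − pKa) = 10^(7.6 − 7.55) = 10^0.05 = 1.122.
(b) Fraction as HOCl = 1 / (1 + 1.122) = 0.4712.
(b) HOCl = 0.4712 × 5.06 ppm = 2.385 ppm.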